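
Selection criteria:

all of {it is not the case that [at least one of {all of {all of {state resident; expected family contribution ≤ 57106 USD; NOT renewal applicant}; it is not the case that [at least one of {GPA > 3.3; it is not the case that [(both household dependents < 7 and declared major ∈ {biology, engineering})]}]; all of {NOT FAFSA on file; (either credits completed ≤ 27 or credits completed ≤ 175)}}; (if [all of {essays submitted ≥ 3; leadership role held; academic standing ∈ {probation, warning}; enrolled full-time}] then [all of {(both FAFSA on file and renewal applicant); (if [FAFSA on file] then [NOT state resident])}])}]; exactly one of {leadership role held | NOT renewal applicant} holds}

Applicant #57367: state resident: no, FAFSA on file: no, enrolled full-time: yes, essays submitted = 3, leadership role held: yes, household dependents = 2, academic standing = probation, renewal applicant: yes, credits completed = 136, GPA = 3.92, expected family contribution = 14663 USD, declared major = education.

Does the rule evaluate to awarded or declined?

Awarded

Atomic conditions:
  state resident: no → false
  expected family contribution ≤ 57106 USD: 14663 ≤ 57106 is true
  NOT renewal applicant: yes → false
  GPA > 3.3: 3.92 > 3.3 is true
  household dependents < 7: 2 < 7 is true
  declared major ∈ {biology, engineering}: education is not in the set → false
  NOT FAFSA on file: no → true
  credits completed ≤ 27: 136 ≤ 27 is false
  credits completed ≤ 175: 136 ≤ 175 is true
  essays submitted ≥ 3: 3 ≥ 3 is true
  leadership role held: yes → true
  academic standing ∈ {probation, warning}: probation is in the set → true
  enrolled full-time: yes → true
  FAFSA on file: no → false
  renewal applicant: yes → true
  NOT state resident: no → true
Combine:
[1.1.1.1] false AND true AND false = false
[1.1.1.2.1.2.1] true AND false = false
[1.1.1.2.1.2] NOT false = true
[1.1.1.2.1] true OR true = true
[1.1.1.2] NOT true = false
[1.1.1.3.2] false OR true = true
[1.1.1.3] true AND true = true
[1.1.1] false AND false AND true = false
[1.1.2.1] true AND true AND true AND true = true
[1.1.2.2.1] false AND true = false
[1.1.2.2.2] false → true (antecedent false ⇒ implication holds) = true
[1.1.2.2] false AND true = false
[1.1.2] true → false = false
[1.1] false OR false = false
[1] NOT false = true
[2] exactly-one(true, false) = true
[root] true AND true = true
Overall: true → awarded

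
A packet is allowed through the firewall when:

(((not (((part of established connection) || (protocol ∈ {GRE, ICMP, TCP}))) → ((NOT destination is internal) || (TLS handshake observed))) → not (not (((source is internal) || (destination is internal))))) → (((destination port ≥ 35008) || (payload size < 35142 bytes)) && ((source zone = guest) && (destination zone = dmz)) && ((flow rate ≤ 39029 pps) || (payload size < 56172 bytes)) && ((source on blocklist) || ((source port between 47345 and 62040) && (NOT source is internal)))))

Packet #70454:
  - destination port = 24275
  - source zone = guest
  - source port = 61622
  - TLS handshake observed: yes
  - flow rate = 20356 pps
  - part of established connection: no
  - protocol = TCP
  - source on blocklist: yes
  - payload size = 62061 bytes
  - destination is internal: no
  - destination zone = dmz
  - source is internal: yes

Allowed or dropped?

Atomic conditions:
  part of established connection: no → false
  protocol ∈ {GRE, ICMP, TCP}: TCP is in the set → true
  NOT destination is internal: no → true
  TLS handshake observed: yes → true
  source is internal: yes → true
  destination is internal: no → false
  destination port ≥ 35008: 24275 ≥ 35008 is false
  payload size < 35142 bytes: 62061 < 35142 is false
  source zone = guest: guest == guest is true
  destination zone = dmz: dmz == dmz is true
  flow rate ≤ 39029 pps: 20356 ≤ 39029 is true
  payload size < 56172 bytes: 62061 < 56172 is false
  source on blocklist: yes → true
  source port between 47345 and 62040: 61622 in [47345, 62040] is true
  NOT source is internal: yes → false
Combine:
[1.1.1.1] false OR true = true
[1.1.1] NOT true = false
[1.1.2] true OR true = true
[1.1] false → true (antecedent false ⇒ implication holds) = true
[1.2.1.1] true OR false = true
[1.2.1] NOT true = false
[1.2] NOT false = true
[1] true → true = true
[2.1] false OR false = false
[2.2] true AND true = true
[2.3] true OR false = true
[2.4.2] true AND false = false
[2.4] true OR false = true
[2] false AND true AND true AND true = false
[root] true → false = false
Overall: false → dropped

Dropped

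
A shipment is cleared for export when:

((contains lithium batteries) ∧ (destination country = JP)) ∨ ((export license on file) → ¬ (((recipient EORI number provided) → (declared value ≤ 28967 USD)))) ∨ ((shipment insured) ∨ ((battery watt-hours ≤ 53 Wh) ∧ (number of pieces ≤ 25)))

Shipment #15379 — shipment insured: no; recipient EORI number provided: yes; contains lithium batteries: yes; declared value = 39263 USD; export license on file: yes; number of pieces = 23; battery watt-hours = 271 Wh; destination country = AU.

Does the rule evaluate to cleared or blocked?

Atomic conditions:
  contains lithium batteries: yes → true
  destination country = JP: AU == JP is false
  export license on file: yes → true
  recipient EORI number provided: yes → true
  declared value ≤ 28967 USD: 39263 ≤ 28967 is false
  shipment insured: no → false
  battery watt-hours ≤ 53 Wh: 271 ≤ 53 is false
  number of pieces ≤ 25: 23 ≤ 25 is true
Combine:
[1] true AND false = false
[2.2.1] true → false = false
[2.2] NOT false = true
[2] true → true = true
[3.2] false AND true = false
[3] false OR false = false
[root] false OR true OR false = true
Overall: true → cleared

Cleared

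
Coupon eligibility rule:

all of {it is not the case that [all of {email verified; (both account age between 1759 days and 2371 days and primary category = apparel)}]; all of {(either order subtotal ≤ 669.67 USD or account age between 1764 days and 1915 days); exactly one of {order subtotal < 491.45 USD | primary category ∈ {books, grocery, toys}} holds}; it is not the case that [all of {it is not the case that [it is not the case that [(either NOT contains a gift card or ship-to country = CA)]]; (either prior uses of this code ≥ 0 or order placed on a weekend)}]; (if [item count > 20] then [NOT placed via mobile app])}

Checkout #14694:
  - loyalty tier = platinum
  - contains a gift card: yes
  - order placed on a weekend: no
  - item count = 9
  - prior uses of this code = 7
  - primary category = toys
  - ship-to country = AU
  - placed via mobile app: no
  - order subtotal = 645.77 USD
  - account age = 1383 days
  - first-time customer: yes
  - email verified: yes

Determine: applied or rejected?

Applied

Atomic conditions:
  email verified: yes → true
  account age between 1759 days and 2371 days: 1383 in [1759, 2371] is false
  primary category = apparel: toys == apparel is false
  order subtotal ≤ 669.67 USD: 645.77 ≤ 669.67 is true
  account age between 1764 days and 1915 days: 1383 in [1764, 1915] is false
  order subtotal < 491.45 USD: 645.77 < 491.45 is false
  primary category ∈ {books, grocery, toys}: toys is in the set → true
  NOT contains a gift card: yes → false
  ship-to country = CA: AU == CA is false
  prior uses of this code ≥ 0: 7 ≥ 0 is true
  order placed on a weekend: no → false
  item count > 20: 9 > 20 is false
  NOT placed via mobile app: no → true
Combine:
[1.1.2] false AND false = false
[1.1] true AND false = false
[1] NOT false = true
[2.1] true OR false = true
[2.2] exactly-one(false, true) = true
[2] true AND true = true
[3.1.1.1.1] false OR false = false
[3.1.1.1] NOT false = true
[3.1.1] NOT true = false
[3.1.2] true OR false = true
[3.1] false AND true = false
[3] NOT false = true
[4] false → true (antecedent false ⇒ implication holds) = true
[root] true AND true AND true AND true = true
Overall: true → applied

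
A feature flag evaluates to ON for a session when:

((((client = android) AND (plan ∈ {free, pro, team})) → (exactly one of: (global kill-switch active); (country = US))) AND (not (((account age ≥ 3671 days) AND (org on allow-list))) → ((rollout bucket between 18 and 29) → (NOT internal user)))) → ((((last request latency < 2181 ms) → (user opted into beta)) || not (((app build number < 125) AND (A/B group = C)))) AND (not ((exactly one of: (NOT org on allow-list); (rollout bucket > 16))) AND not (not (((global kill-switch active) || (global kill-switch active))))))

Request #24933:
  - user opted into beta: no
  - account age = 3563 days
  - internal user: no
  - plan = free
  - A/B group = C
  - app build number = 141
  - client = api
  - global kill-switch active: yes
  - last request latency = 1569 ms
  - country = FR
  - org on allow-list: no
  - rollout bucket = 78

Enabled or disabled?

Enabled

Atomic conditions:
  client = android: api == android is false
  plan ∈ {free, pro, team}: free is in the set → true
  global kill-switch active: yes → true
  country = US: FR == US is false
  account age ≥ 3671 days: 3563 ≥ 3671 is false
  org on allow-list: no → false
  rollout bucket between 18 and 29: 78 in [18, 29] is false
  NOT internal user: no → true
  last request latency < 2181 ms: 1569 < 2181 is true
  user opted into beta: no → false
  app build number < 125: 141 < 125 is false
  A/B group = C: C == C is true
  NOT org on allow-list: no → true
  rollout bucket > 16: 78 > 16 is true
Combine:
[1.1.1] false AND true = false
[1.1.2] exactly-one(true, false) = true
[1.1] false → true (antecedent false ⇒ implication holds) = true
[1.2.1.1] false AND false = false
[1.2.1] NOT false = true
[1.2.2] false → true (antecedent false ⇒ implication holds) = true
[1.2] true → true = true
[1] true AND true = true
[2.1.1] true → false = false
[2.1.2.1] false AND true = false
[2.1.2] NOT false = true
[2.1] false OR true = true
[2.2.1.1] exactly-one(true, true) = false
[2.2.1] NOT false = true
[2.2.2.1.1] true OR true = true
[2.2.2.1] NOT true = false
[2.2.2] NOT false = true
[2.2] true AND true = true
[2] true AND true = true
[root] true → true = true
Overall: true → enabled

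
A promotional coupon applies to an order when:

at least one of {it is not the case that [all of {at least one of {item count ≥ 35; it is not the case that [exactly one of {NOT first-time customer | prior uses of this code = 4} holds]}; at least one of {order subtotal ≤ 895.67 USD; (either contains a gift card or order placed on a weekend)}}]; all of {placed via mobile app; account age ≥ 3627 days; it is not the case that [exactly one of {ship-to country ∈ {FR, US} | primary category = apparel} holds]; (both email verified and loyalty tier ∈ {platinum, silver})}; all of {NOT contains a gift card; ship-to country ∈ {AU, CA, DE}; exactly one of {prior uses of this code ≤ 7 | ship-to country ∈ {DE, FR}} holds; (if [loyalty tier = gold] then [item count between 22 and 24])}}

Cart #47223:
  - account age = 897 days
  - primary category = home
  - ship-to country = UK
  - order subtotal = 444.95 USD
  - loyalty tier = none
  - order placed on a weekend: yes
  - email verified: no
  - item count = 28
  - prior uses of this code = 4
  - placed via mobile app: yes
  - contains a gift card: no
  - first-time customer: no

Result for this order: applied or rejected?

Rejected

Atomic conditions:
  item count ≥ 35: 28 ≥ 35 is false
  NOT first-time customer: no → true
  prior uses of this code = 4: 4 == 4 is true
  order subtotal ≤ 895.67 USD: 444.95 ≤ 895.67 is true
  contains a gift card: no → false
  order placed on a weekend: yes → true
  placed via mobile app: yes → true
  account age ≥ 3627 days: 897 ≥ 3627 is false
  ship-to country ∈ {FR, US}: UK is not in the set → false
  primary category = apparel: home == apparel is false
  email verified: no → false
  loyalty tier ∈ {platinum, silver}: none is not in the set → false
  NOT contains a gift card: no → true
  ship-to country ∈ {AU, CA, DE}: UK is not in the set → false
  prior uses of this code ≤ 7: 4 ≤ 7 is true
  ship-to country ∈ {DE, FR}: UK is not in the set → false
  loyalty tier = gold: none == gold is false
  item count between 22 and 24: 28 in [22, 24] is false
Combine:
[1.1.1.2.1] exactly-one(true, true) = false
[1.1.1.2] NOT false = true
[1.1.1] false OR true = true
[1.1.2.2] false OR true = true
[1.1.2] true OR true = true
[1.1] true AND true = true
[1] NOT true = false
[2.3.1] exactly-one(false, false) = false
[2.3] NOT false = true
[2.4] false AND false = false
[2] true AND false AND true AND false = false
[3.3] exactly-one(true, false) = true
[3.4] false → false (antecedent false ⇒ implication holds) = true
[3] true AND false AND true AND true = false
[root] false OR false OR false = false
Overall: false → rejected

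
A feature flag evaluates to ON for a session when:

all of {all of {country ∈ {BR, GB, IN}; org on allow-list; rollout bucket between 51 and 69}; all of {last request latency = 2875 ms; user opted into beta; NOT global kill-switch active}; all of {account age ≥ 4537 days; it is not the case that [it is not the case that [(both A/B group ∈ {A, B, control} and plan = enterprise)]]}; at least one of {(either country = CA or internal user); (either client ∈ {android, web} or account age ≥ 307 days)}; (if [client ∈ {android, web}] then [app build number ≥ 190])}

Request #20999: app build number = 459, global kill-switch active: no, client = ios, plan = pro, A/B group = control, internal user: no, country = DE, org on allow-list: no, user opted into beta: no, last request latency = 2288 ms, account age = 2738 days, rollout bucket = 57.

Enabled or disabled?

Disabled

Atomic conditions:
  country ∈ {BR, GB, IN}: DE is not in the set → false
  org on allow-list: no → false
  rollout bucket between 51 and 69: 57 in [51, 69] is true
  last request latency = 2875 ms: 2288 == 2875 is false
  user opted into beta: no → false
  NOT global kill-switch active: no → true
  account age ≥ 4537 days: 2738 ≥ 4537 is false
  A/B group ∈ {A, B, control}: control is in the set → true
  plan = enterprise: pro == enterprise is false
  country = CA: DE == CA is false
  internal user: no → false
  client ∈ {android, web}: ios is not in the set → false
  account age ≥ 307 days: 2738 ≥ 307 is true
  app build number ≥ 190: 459 ≥ 190 is true
Combine:
[1] false AND false AND true = false
[2] false AND false AND true = false
[3.2.1.1] true AND false = false
[3.2.1] NOT false = true
[3.2] NOT true = false
[3] false AND false = false
[4.1] false OR false = false
[4.2] false OR true = true
[4] false OR true = true
[5] false → true (antecedent false ⇒ implication holds) = true
[root] false AND false AND false AND true AND true = false
Overall: false → disabled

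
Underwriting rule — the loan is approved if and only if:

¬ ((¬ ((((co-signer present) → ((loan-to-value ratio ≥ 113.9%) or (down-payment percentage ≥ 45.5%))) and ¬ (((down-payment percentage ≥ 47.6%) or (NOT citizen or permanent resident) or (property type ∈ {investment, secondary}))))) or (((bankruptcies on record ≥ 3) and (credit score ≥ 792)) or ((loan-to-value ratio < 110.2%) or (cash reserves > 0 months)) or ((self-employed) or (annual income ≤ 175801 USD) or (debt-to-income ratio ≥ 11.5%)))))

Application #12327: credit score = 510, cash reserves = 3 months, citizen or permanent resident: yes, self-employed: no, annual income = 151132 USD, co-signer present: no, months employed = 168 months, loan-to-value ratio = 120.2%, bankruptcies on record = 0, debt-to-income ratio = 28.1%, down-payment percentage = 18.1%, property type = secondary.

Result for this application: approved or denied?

Atomic conditions:
  co-signer present: no → false
  loan-to-value ratio ≥ 113.9%: 120.2 ≥ 113.9 is true
  down-payment percentage ≥ 45.5%: 18.1 ≥ 45.5 is false
  down-payment percentage ≥ 47.6%: 18.1 ≥ 47.6 is false
  NOT citizen or permanent resident: yes → false
  property type ∈ {investment, secondary}: secondary is in the set → true
  bankruptcies on record ≥ 3: 0 ≥ 3 is false
  credit score ≥ 792: 510 ≥ 792 is false
  loan-to-value ratio < 110.2%: 120.2 < 110.2 is false
  cash reserves > 0 months: 3 > 0 is true
  self-employed: no → false
  annual income ≤ 175801 USD: 151132 ≤ 175801 is true
  debt-to-income ratio ≥ 11.5%: 28.1 ≥ 11.5 is true
Combine:
[1.1.1.1.2] true OR false = true
[1.1.1.1] false → true (antecedent false ⇒ implication holds) = true
[1.1.1.2.1] false OR false OR true = true
[1.1.1.2] NOT true = false
[1.1.1] true AND false = false
[1.1] NOT false = true
[1.2.1] false AND false = false
[1.2.2] false OR true = true
[1.2.3] false OR true OR true = true
[1.2] false OR true OR true = true
[1] true OR true = true
[root] NOT true = false
Overall: false → denied

Denied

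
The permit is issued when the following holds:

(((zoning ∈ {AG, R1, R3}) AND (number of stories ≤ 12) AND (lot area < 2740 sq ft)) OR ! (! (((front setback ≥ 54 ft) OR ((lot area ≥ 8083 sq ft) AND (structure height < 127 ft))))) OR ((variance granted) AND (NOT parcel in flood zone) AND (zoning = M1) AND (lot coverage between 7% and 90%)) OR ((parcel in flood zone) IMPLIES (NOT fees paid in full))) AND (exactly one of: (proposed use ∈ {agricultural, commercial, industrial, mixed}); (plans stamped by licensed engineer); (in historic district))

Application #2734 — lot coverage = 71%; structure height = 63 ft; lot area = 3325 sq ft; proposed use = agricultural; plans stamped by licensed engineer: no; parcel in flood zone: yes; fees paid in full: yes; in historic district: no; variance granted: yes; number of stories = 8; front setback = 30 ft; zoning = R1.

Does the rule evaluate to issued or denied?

Atomic conditions:
  zoning ∈ {AG, R1, R3}: R1 is in the set → true
  number of stories ≤ 12: 8 ≤ 12 is true
  lot area < 2740 sq ft: 3325 < 2740 is false
  front setback ≥ 54 ft: 30 ≥ 54 is false
  lot area ≥ 8083 sq ft: 3325 ≥ 8083 is false
  structure height < 127 ft: 63 < 127 is true
  variance granted: yes → true
  NOT parcel in flood zone: yes → false
  zoning = M1: R1 == M1 is false
  lot coverage between 7% and 90%: 71 in [7, 90] is true
  parcel in flood zone: yes → true
  NOT fees paid in full: yes → false
  proposed use ∈ {agricultural, commercial, industrial, mixed}: agricultural is in the set → true
  plans stamped by licensed engineer: no → false
  in historic district: no → false
Combine:
[1.1] true AND true AND false = false
[1.2.1.1.2] false AND true = false
[1.2.1.1] false OR false = false
[1.2.1] NOT false = true
[1.2] NOT true = false
[1.3] true AND false AND false AND true = false
[1.4] true → false = false
[1] false OR false OR false OR false = false
[2] exactly-one(true, false, false) = true
[root] false AND true = false
Overall: false → denied

Denied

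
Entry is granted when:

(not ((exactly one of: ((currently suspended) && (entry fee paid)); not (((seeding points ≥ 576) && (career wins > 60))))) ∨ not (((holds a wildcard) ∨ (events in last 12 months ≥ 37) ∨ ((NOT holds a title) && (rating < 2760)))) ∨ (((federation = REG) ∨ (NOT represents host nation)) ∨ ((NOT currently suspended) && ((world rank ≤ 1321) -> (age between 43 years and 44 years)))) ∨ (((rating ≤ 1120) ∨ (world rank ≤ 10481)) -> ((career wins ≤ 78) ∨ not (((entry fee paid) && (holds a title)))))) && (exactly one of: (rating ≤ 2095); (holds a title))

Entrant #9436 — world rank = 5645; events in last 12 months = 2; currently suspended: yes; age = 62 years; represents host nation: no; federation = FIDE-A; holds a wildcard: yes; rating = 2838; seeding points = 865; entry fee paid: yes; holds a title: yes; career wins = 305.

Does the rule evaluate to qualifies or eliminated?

Atomic conditions:
  currently suspended: yes → true
  entry fee paid: yes → true
  seeding points ≥ 576: 865 ≥ 576 is true
  career wins > 60: 305 > 60 is true
  holds a wildcard: yes → true
  events in last 12 months ≥ 37: 2 ≥ 37 is false
  NOT holds a title: yes → false
  rating < 2760: 2838 < 2760 is false
  federation = REG: FIDE-A == REG is false
  NOT represents host nation: no → true
  NOT currently suspended: yes → false
  world rank ≤ 1321: 5645 ≤ 1321 is false
  age between 43 years and 44 years: 62 in [43, 44] is false
  rating ≤ 1120: 2838 ≤ 1120 is false
  world rank ≤ 10481: 5645 ≤ 10481 is true
  career wins ≤ 78: 305 ≤ 78 is false
  holds a title: yes → true
  rating ≤ 2095: 2838 ≤ 2095 is false
Combine:
[1.1.1.1] true AND true = true
[1.1.1.2.1] true AND true = true
[1.1.1.2] NOT true = false
[1.1.1] exactly-one(true, false) = true
[1.1] NOT true = false
[1.2.1.3] false AND false = false
[1.2.1] true OR false OR false = true
[1.2] NOT true = false
[1.3.1] false OR true = true
[1.3.2.2] false → false (antecedent false ⇒ implication holds) = true
[1.3.2] false AND true = false
[1.3] true OR false = true
[1.4.1] false OR true = true
[1.4.2.2.1] true AND true = true
[1.4.2.2] NOT true = false
[1.4.2] false OR false = false
[1.4] true → false = false
[1] false OR false OR true OR false = true
[2] exactly-one(false, true) = true
[root] true AND true = true
Overall: true → qualifies

Qualifies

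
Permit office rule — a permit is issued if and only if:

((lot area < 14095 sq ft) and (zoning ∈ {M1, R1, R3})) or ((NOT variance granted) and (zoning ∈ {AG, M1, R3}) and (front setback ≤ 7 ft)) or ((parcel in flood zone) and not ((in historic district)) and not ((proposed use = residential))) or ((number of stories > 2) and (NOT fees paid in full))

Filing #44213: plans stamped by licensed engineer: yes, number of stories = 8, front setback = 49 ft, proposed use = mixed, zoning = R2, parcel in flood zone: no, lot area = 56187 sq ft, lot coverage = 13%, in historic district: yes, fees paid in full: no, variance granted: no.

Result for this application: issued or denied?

Atomic conditions:
  lot area < 14095 sq ft: 56187 < 14095 is false
  zoning ∈ {M1, R1, R3}: R2 is not in the set → false
  NOT variance granted: no → true
  zoning ∈ {AG, M1, R3}: R2 is not in the set → false
  front setback ≤ 7 ft: 49 ≤ 7 is false
  parcel in flood zone: no → false
  in historic district: yes → true
  proposed use = residential: mixed == residential is false
  number of stories > 2: 8 > 2 is true
  NOT fees paid in full: no → true
Combine:
[1] false AND false = false
[2] true AND false AND false = false
[3.2] NOT true = false
[3.3] NOT false = true
[3] false AND false AND true = false
[4] true AND true = true
[root] false OR false OR false OR true = true
Overall: true → issued

Issued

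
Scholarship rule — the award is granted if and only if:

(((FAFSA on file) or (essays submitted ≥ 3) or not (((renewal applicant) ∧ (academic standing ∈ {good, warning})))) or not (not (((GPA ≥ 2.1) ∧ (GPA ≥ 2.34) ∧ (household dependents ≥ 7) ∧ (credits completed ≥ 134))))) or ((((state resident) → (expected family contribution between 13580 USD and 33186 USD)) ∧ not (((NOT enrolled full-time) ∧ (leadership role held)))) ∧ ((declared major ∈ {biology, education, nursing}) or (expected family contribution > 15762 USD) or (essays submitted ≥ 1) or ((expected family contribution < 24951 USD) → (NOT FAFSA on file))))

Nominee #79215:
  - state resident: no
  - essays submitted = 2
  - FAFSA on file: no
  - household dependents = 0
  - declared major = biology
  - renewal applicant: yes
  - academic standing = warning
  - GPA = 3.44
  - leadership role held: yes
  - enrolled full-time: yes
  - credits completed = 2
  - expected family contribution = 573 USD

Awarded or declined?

Awarded

Atomic conditions:
  FAFSA on file: no → false
  essays submitted ≥ 3: 2 ≥ 3 is false
  renewal applicant: yes → true
  academic standing ∈ {good, warning}: warning is in the set → true
  GPA ≥ 2.1: 3.44 ≥ 2.1 is true
  GPA ≥ 2.34: 3.44 ≥ 2.34 is true
  household dependents ≥ 7: 0 ≥ 7 is false
  credits completed ≥ 134: 2 ≥ 134 is false
  state resident: no → false
  expected family contribution between 13580 USD and 33186 USD: 573 in [13580, 33186] is false
  NOT enrolled full-time: yes → false
  leadership role held: yes → true
  declared major ∈ {biology, education, nursing}: biology is in the set → true
  expected family contribution > 15762 USD: 573 > 15762 is false
  essays submitted ≥ 1: 2 ≥ 1 is true
  expected family contribution < 24951 USD: 573 < 24951 is true
  NOT FAFSA on file: no → true
Combine:
[1.1.3.1] true AND true = true
[1.1.3] NOT true = false
[1.1] false OR false OR false = false
[1.2.1.1] true AND true AND false AND false = false
[1.2.1] NOT false = true
[1.2] NOT true = false
[1] false OR false = false
[2.1.1] false → false (antecedent false ⇒ implication holds) = true
[2.1.2.1] false AND true = false
[2.1.2] NOT false = true
[2.1] true AND true = true
[2.2.4] true → true = true
[2.2] true OR false OR true OR true = true
[2] true AND true = true
[root] false OR true = true
Overall: true → awarded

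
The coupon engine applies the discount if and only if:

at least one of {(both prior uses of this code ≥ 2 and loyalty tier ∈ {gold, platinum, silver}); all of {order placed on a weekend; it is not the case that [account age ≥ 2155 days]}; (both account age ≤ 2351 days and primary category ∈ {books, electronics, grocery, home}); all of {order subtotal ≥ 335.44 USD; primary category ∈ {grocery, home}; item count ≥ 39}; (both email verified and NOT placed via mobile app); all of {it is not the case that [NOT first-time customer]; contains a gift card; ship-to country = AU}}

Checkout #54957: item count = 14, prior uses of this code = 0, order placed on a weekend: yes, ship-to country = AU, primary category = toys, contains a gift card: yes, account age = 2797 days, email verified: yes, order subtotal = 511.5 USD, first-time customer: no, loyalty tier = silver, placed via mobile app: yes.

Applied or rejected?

Rejected

Atomic conditions:
  prior uses of this code ≥ 2: 0 ≥ 2 is false
  loyalty tier ∈ {gold, platinum, silver}: silver is in the set → true
  order placed on a weekend: yes → true
  account age ≥ 2155 days: 2797 ≥ 2155 is true
  account age ≤ 2351 days: 2797 ≤ 2351 is false
  primary category ∈ {books, electronics, grocery, home}: toys is not in the set → false
  order subtotal ≥ 335.44 USD: 511.5 ≥ 335.44 is true
  primary category ∈ {grocery, home}: toys is not in the set → false
  item count ≥ 39: 14 ≥ 39 is false
  email verified: yes → true
  NOT placed via mobile app: yes → false
  NOT first-time customer: no → true
  contains a gift card: yes → true
  ship-to country = AU: AU == AU is true
Combine:
[1] false AND true = false
[2.2] NOT true = false
[2] true AND false = false
[3] false AND false = false
[4] true AND false AND false = false
[5] true AND false = false
[6.1] NOT true = false
[6] false AND true AND true = false
[root] false OR false OR false OR false OR false OR false = false
Overall: false → rejected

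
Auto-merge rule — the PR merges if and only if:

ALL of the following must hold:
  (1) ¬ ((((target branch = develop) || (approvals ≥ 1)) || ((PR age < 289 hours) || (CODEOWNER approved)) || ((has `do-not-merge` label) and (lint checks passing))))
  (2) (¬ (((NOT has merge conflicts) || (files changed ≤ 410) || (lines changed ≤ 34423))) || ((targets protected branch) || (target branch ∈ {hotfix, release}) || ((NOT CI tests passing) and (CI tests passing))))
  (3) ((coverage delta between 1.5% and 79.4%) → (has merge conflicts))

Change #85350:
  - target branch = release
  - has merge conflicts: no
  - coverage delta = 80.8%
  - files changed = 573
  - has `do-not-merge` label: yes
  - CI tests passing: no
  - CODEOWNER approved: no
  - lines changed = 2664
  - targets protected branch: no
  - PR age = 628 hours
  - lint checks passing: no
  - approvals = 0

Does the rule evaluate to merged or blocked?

Atomic conditions:
  target branch = develop: release == develop is false
  approvals ≥ 1: 0 ≥ 1 is false
  PR age < 289 hours: 628 < 289 is false
  CODEOWNER approved: no → false
  has `do-not-merge` label: yes → true
  lint checks passing: no → false
  NOT has merge conflicts: no → true
  files changed ≤ 410: 573 ≤ 410 is false
  lines changed ≤ 34423: 2664 ≤ 34423 is true
  targets protected branch: no → false
  target branch ∈ {hotfix, release}: release is in the set → true
  NOT CI tests passing: no → true
  CI tests passing: no → false
  coverage delta between 1.5% and 79.4%: 80.8 in [1.5, 79.4] is false
  has merge conflicts: no → false
Combine:
[1.1.1] false OR false = false
[1.1.2] false OR false = false
[1.1.3] true AND false = false
[1.1] false OR false OR false = false
[1] NOT false = true
[2.1.1] true OR false OR true = true
[2.1] NOT true = false
[2.2.3] true AND false = false
[2.2] false OR true OR false = true
[2] false OR true = true
[3] false → false (antecedent false ⇒ implication holds) = true
[root] true AND true AND true = true
Overall: true → merged

Merged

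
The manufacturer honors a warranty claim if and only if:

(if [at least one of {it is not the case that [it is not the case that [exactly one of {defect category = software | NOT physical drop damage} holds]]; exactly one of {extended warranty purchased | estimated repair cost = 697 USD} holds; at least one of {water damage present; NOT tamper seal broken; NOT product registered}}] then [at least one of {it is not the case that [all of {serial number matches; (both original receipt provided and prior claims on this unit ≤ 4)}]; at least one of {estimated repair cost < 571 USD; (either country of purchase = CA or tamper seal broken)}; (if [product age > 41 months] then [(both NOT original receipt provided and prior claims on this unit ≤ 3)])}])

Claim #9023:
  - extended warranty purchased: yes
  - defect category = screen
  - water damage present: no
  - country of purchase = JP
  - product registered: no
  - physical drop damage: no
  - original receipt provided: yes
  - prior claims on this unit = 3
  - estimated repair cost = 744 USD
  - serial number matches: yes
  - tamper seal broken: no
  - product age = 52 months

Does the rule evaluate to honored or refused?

Atomic conditions:
  defect category = software: screen == software is false
  NOT physical drop damage: no → true
  extended warranty purchased: yes → true
  estimated repair cost = 697 USD: 744 == 697 is false
  water damage present: no → false
  NOT tamper seal broken: no → true
  NOT product registered: no → true
  serial number matches: yes → true
  original receipt provided: yes → true
  prior claims on this unit ≤ 4: 3 ≤ 4 is true
  estimated repair cost < 571 USD: 744 < 571 is false
  country of purchase = CA: JP == CA is false
  tamper seal broken: no → false
  product age > 41 months: 52 > 41 is true
  NOT original receipt provided: yes → false
  prior claims on this unit ≤ 3: 3 ≤ 3 is true
Combine:
[1.1.1.1] exactly-one(false, true) = true
[1.1.1] NOT true = false
[1.1] NOT false = true
[1.2] exactly-one(true, false) = true
[1.3] false OR true OR true = true
[1] true OR true OR true = true
[2.1.1.2] true AND true = true
[2.1.1] true AND true = true
[2.1] NOT true = false
[2.2.2] false OR false = false
[2.2] false OR false = false
[2.3.2] false AND true = false
[2.3] true → false = false
[2] false OR false OR false = false
[root] true → false = false
Overall: false → refused

Refused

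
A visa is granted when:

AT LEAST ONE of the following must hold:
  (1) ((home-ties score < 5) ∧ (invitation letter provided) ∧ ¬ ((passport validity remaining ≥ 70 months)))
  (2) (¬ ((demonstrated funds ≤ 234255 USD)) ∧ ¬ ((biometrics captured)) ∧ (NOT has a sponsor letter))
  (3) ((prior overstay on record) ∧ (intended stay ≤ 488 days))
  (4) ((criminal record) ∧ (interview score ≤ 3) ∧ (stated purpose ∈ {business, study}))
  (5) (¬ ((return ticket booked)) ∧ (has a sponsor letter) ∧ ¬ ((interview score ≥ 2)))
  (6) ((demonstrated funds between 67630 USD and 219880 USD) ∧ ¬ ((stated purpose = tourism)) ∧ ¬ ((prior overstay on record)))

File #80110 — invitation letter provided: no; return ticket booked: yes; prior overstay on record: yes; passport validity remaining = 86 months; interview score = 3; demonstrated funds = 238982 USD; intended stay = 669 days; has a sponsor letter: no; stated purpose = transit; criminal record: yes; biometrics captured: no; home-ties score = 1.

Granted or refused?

Granted

Atomic conditions:
  home-ties score < 5: 1 < 5 is true
  invitation letter provided: no → false
  passport validity remaining ≥ 70 months: 86 ≥ 70 is true
  demonstrated funds ≤ 234255 USD: 238982 ≤ 234255 is false
  biometrics captured: no → false
  NOT has a sponsor letter: no → true
  prior overstay on record: yes → true
  intended stay ≤ 488 days: 669 ≤ 488 is false
  criminal record: yes → true
  interview score ≤ 3: 3 ≤ 3 is true
  stated purpose ∈ {business, study}: transit is not in the set → false
  return ticket booked: yes → true
  has a sponsor letter: no → false
  interview score ≥ 2: 3 ≥ 2 is true
  demonstrated funds between 67630 USD and 219880 USD: 238982 in [67630, 219880] is false
  stated purpose = tourism: transit == tourism is false
Combine:
[1.3] NOT true = false
[1] true AND false AND false = false
[2.1] NOT false = true
[2.2] NOT false = true
[2] true AND true AND true = true
[3] true AND false = false
[4] true AND true AND false = false
[5.1] NOT true = false
[5.3] NOT true = false
[5] false AND false AND false = false
[6.2] NOT false = true
[6.3] NOT true = false
[6] false AND true AND false = false
[root] false OR true OR false OR false OR false OR false = true
Overall: true → granted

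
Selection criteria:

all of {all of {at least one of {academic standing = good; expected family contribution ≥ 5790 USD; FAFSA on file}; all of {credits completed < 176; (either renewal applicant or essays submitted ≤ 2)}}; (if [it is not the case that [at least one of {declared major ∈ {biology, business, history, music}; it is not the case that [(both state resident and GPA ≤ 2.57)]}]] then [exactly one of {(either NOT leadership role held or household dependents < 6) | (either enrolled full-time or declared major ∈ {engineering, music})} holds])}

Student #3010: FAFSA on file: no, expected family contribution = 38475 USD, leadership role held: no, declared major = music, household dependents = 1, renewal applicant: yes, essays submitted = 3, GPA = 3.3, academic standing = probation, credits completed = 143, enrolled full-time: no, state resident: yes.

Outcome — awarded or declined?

Awarded

Atomic conditions:
  academic standing = good: probation == good is false
  expected family contribution ≥ 5790 USD: 38475 ≥ 5790 is true
  FAFSA on file: no → false
  credits completed < 176: 143 < 176 is true
  renewal applicant: yes → true
  essays submitted ≤ 2: 3 ≤ 2 is false
  declared major ∈ {biology, business, history, music}: music is in the set → true
  state resident: yes → true
  GPA ≤ 2.57: 3.3 ≤ 2.57 is false
  NOT leadership role held: no → true
  household dependents < 6: 1 < 6 is true
  enrolled full-time: no → false
  declared major ∈ {engineering, music}: music is in the set → true
Combine:
[1.1] false OR true OR false = true
[1.2.2] true OR false = true
[1.2] true AND true = true
[1] true AND true = true
[2.1.1.2.1] true AND false = false
[2.1.1.2] NOT false = true
[2.1.1] true OR true = true
[2.1] NOT true = false
[2.2.1] true OR true = true
[2.2.2] false OR true = true
[2.2] exactly-one(true, true) = false
[2] false → false (antecedent false ⇒ implication holds) = true
[root] true AND true = true
Overall: true → awarded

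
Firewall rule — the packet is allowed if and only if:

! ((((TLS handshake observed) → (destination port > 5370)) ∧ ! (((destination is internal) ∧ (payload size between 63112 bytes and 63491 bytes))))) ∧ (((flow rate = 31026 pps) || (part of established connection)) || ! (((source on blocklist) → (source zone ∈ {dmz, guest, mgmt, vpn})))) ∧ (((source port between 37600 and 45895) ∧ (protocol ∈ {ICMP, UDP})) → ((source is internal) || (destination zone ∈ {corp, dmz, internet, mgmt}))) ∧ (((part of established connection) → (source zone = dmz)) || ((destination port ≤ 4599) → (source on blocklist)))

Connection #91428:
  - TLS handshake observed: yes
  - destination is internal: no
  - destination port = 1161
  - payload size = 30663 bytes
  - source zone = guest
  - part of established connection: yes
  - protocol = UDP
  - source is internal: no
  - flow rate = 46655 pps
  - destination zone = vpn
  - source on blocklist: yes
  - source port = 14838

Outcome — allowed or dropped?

Atomic conditions:
  TLS handshake observed: yes → true
  destination port > 5370: 1161 > 5370 is false
  destination is internal: no → false
  payload size between 63112 bytes and 63491 bytes: 30663 in [63112, 63491] is false
  flow rate = 31026 pps: 46655 == 31026 is false
  part of established connection: yes → true
  source on blocklist: yes → true
  source zone ∈ {dmz, guest, mgmt, vpn}: guest is in the set → true
  source port between 37600 and 45895: 14838 in [37600, 45895] is false
  protocol ∈ {ICMP, UDP}: UDP is in the set → true
  source is internal: no → false
  destination zone ∈ {corp, dmz, internet, mgmt}: vpn is not in the set → false
  source zone = dmz: guest == dmz is false
  destination port ≤ 4599: 1161 ≤ 4599 is true
Combine:
[1.1.1] true → false = false
[1.1.2.1] false AND false = false
[1.1.2] NOT false = true
[1.1] false AND true = false
[1] NOT false = true
[2.1] false OR true = true
[2.2.1] true → true = true
[2.2] NOT true = false
[2] true OR false = true
[3.1] false AND true = false
[3.2] false OR false = false
[3] false → false (antecedent false ⇒ implication holds) = true
[4.1] true → false = false
[4.2] true → true = true
[4] false OR true = true
[root] true AND true AND true AND true = true
Overall: true → allowed

Allowed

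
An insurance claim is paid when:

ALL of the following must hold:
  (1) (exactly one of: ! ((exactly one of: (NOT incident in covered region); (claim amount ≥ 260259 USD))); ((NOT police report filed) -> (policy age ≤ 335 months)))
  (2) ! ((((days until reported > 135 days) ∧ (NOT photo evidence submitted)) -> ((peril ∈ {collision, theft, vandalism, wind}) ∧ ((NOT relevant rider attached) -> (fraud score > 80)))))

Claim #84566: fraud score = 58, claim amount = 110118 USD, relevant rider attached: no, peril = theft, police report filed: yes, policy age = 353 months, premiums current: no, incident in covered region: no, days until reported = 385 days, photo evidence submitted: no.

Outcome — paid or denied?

Paid

Atomic conditions:
  NOT incident in covered region: no → true
  claim amount ≥ 260259 USD: 110118 ≥ 260259 is false
  NOT police report filed: yes → false
  policy age ≤ 335 months: 353 ≤ 335 is false
  days until reported > 135 days: 385 > 135 is true
  NOT photo evidence submitted: no → true
  peril ∈ {collision, theft, vandalism, wind}: theft is in the set → true
  NOT relevant rider attached: no → true
  fraud score > 80: 58 > 80 is false
Combine:
[1.1.1] exactly-one(true, false) = true
[1.1] NOT true = false
[1.2] false → false (antecedent false ⇒ implication holds) = true
[1] exactly-one(false, true) = true
[2.1.1] true AND true = true
[2.1.2.2] true → false = false
[2.1.2] true AND false = false
[2.1] true → false = false
[2] NOT false = true
[root] true AND true = true
Overall: true → paid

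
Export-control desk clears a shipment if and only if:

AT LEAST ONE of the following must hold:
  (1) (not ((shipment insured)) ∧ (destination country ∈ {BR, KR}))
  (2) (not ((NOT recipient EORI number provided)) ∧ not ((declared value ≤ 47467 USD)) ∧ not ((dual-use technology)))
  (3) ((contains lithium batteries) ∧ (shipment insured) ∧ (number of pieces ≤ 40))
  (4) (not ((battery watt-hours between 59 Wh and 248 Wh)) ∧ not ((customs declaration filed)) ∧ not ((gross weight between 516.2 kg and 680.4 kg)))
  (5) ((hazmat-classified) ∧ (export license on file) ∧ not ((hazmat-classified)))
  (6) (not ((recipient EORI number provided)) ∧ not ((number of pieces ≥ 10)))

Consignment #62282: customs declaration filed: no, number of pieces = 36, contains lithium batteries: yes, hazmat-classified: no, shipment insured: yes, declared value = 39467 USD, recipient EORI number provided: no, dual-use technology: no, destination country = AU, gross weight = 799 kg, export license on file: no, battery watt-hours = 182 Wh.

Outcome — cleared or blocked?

Cleared

Atomic conditions:
  shipment insured: yes → true
  destination country ∈ {BR, KR}: AU is not in the set → false
  NOT recipient EORI number provided: no → true
  declared value ≤ 47467 USD: 39467 ≤ 47467 is true
  dual-use technology: no → false
  contains lithium batteries: yes → true
  number of pieces ≤ 40: 36 ≤ 40 is true
  battery watt-hours between 59 Wh and 248 Wh: 182 in [59, 248] is true
  customs declaration filed: no → false
  gross weight between 516.2 kg and 680.4 kg: 799 in [516.2, 680.4] is false
  hazmat-classified: no → false
  export license on file: no → false
  recipient EORI number provided: no → false
  number of pieces ≥ 10: 36 ≥ 10 is true
Combine:
[1.1] NOT true = false
[1] false AND false = false
[2.1] NOT true = false
[2.2] NOT true = false
[2.3] NOT false = true
[2] false AND false AND true = false
[3] true AND true AND true = true
[4.1] NOT true = false
[4.2] NOT false = true
[4.3] NOT false = true
[4] false AND true AND true = false
[5.3] NOT false = true
[5] false AND false AND true = false
[6.1] NOT false = true
[6.2] NOT true = false
[6] true AND false = false
[root] false OR false OR true OR false OR false OR false = true
Overall: true → cleared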